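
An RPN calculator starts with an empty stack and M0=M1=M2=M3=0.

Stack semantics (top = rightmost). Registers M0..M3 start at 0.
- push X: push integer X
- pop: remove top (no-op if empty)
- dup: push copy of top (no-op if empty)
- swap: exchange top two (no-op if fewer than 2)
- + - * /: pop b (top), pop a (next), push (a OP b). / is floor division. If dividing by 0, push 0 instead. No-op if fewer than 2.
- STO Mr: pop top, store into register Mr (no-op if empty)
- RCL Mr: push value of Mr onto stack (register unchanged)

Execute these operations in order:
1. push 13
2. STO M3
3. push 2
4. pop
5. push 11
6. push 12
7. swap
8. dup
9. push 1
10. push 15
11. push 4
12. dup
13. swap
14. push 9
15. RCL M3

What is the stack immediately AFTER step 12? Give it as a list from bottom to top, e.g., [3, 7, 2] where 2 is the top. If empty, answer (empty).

After op 1 (push 13): stack=[13] mem=[0,0,0,0]
After op 2 (STO M3): stack=[empty] mem=[0,0,0,13]
After op 3 (push 2): stack=[2] mem=[0,0,0,13]
After op 4 (pop): stack=[empty] mem=[0,0,0,13]
After op 5 (push 11): stack=[11] mem=[0,0,0,13]
After op 6 (push 12): stack=[11,12] mem=[0,0,0,13]
After op 7 (swap): stack=[12,11] mem=[0,0,0,13]
After op 8 (dup): stack=[12,11,11] mem=[0,0,0,13]
After op 9 (push 1): stack=[12,11,11,1] mem=[0,0,0,13]
After op 10 (push 15): stack=[12,11,11,1,15] mem=[0,0,0,13]
After op 11 (push 4): stack=[12,11,11,1,15,4] mem=[0,0,0,13]
After op 12 (dup): stack=[12,11,11,1,15,4,4] mem=[0,0,0,13]

[12, 11, 11, 1, 15, 4, 4]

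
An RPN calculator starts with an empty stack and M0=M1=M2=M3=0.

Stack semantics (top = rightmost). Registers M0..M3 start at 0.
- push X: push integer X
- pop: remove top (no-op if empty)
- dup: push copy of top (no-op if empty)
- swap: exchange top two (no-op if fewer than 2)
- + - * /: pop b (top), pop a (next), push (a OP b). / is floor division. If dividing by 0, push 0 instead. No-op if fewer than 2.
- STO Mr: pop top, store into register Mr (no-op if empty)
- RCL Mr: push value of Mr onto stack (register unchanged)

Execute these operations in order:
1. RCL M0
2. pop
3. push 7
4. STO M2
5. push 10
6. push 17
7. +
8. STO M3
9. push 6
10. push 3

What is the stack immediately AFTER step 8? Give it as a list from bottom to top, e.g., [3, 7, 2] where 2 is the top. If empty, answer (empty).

After op 1 (RCL M0): stack=[0] mem=[0,0,0,0]
After op 2 (pop): stack=[empty] mem=[0,0,0,0]
After op 3 (push 7): stack=[7] mem=[0,0,0,0]
After op 4 (STO M2): stack=[empty] mem=[0,0,7,0]
After op 5 (push 10): stack=[10] mem=[0,0,7,0]
After op 6 (push 17): stack=[10,17] mem=[0,0,7,0]
After op 7 (+): stack=[27] mem=[0,0,7,0]
After op 8 (STO M3): stack=[empty] mem=[0,0,7,27]

(empty)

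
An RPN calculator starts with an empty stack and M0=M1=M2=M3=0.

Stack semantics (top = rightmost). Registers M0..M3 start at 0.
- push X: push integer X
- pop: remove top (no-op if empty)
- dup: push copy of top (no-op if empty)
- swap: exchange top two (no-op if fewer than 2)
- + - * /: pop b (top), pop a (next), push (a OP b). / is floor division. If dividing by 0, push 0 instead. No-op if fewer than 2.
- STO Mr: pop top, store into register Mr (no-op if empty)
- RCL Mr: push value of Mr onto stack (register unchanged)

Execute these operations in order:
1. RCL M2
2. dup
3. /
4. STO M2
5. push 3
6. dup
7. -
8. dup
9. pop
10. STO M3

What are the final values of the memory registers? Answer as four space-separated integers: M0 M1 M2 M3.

Answer: 0 0 0 0

Derivation:
After op 1 (RCL M2): stack=[0] mem=[0,0,0,0]
After op 2 (dup): stack=[0,0] mem=[0,0,0,0]
After op 3 (/): stack=[0] mem=[0,0,0,0]
After op 4 (STO M2): stack=[empty] mem=[0,0,0,0]
After op 5 (push 3): stack=[3] mem=[0,0,0,0]
After op 6 (dup): stack=[3,3] mem=[0,0,0,0]
After op 7 (-): stack=[0] mem=[0,0,0,0]
After op 8 (dup): stack=[0,0] mem=[0,0,0,0]
After op 9 (pop): stack=[0] mem=[0,0,0,0]
After op 10 (STO M3): stack=[empty] mem=[0,0,0,0]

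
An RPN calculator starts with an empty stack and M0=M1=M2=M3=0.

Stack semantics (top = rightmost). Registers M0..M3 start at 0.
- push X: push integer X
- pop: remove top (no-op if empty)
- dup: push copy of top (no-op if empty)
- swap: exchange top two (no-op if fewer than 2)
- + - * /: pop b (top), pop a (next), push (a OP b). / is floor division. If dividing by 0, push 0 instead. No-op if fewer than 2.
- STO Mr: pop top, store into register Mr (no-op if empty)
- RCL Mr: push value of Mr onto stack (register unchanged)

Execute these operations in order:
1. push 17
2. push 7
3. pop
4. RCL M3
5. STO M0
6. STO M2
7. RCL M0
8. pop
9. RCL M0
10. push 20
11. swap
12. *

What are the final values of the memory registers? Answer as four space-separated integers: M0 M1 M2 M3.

After op 1 (push 17): stack=[17] mem=[0,0,0,0]
After op 2 (push 7): stack=[17,7] mem=[0,0,0,0]
After op 3 (pop): stack=[17] mem=[0,0,0,0]
After op 4 (RCL M3): stack=[17,0] mem=[0,0,0,0]
After op 5 (STO M0): stack=[17] mem=[0,0,0,0]
After op 6 (STO M2): stack=[empty] mem=[0,0,17,0]
After op 7 (RCL M0): stack=[0] mem=[0,0,17,0]
After op 8 (pop): stack=[empty] mem=[0,0,17,0]
After op 9 (RCL M0): stack=[0] mem=[0,0,17,0]
After op 10 (push 20): stack=[0,20] mem=[0,0,17,0]
After op 11 (swap): stack=[20,0] mem=[0,0,17,0]
After op 12 (*): stack=[0] mem=[0,0,17,0]

Answer: 0 0 17 0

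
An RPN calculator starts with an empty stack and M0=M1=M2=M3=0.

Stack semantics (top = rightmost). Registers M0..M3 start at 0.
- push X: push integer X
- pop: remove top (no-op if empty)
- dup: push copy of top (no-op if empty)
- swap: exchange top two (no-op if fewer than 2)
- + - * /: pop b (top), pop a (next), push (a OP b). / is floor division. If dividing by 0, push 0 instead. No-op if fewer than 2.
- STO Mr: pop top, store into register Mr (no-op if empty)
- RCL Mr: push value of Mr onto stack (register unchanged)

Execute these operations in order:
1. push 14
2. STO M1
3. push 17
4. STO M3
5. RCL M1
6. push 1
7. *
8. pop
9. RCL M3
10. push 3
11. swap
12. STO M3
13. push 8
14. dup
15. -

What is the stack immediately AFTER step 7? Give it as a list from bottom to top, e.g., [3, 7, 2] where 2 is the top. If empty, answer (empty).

After op 1 (push 14): stack=[14] mem=[0,0,0,0]
After op 2 (STO M1): stack=[empty] mem=[0,14,0,0]
After op 3 (push 17): stack=[17] mem=[0,14,0,0]
After op 4 (STO M3): stack=[empty] mem=[0,14,0,17]
After op 5 (RCL M1): stack=[14] mem=[0,14,0,17]
After op 6 (push 1): stack=[14,1] mem=[0,14,0,17]
After op 7 (*): stack=[14] mem=[0,14,0,17]

[14]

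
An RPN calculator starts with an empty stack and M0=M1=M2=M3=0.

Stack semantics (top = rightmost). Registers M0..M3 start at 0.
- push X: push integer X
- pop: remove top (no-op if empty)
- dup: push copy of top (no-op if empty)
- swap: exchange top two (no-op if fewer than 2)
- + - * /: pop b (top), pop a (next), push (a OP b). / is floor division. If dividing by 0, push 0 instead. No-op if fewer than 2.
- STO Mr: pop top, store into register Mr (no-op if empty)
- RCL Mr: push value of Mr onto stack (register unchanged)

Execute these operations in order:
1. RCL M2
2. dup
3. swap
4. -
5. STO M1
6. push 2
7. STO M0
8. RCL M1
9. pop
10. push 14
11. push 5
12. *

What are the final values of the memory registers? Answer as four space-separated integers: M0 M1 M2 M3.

After op 1 (RCL M2): stack=[0] mem=[0,0,0,0]
After op 2 (dup): stack=[0,0] mem=[0,0,0,0]
After op 3 (swap): stack=[0,0] mem=[0,0,0,0]
After op 4 (-): stack=[0] mem=[0,0,0,0]
After op 5 (STO M1): stack=[empty] mem=[0,0,0,0]
After op 6 (push 2): stack=[2] mem=[0,0,0,0]
After op 7 (STO M0): stack=[empty] mem=[2,0,0,0]
After op 8 (RCL M1): stack=[0] mem=[2,0,0,0]
After op 9 (pop): stack=[empty] mem=[2,0,0,0]
After op 10 (push 14): stack=[14] mem=[2,0,0,0]
After op 11 (push 5): stack=[14,5] mem=[2,0,0,0]
After op 12 (*): stack=[70] mem=[2,0,0,0]

Answer: 2 0 0 0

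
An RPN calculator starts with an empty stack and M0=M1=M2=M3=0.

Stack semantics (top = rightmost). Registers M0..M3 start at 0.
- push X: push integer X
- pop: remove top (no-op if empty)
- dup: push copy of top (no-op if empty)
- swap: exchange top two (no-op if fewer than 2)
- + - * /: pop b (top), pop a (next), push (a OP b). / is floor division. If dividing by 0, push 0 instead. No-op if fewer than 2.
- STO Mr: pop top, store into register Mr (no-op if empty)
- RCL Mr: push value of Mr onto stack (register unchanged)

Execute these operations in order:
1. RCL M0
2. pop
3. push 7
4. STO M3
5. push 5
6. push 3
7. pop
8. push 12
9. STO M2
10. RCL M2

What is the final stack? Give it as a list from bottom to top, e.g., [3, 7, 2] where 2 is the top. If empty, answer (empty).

After op 1 (RCL M0): stack=[0] mem=[0,0,0,0]
After op 2 (pop): stack=[empty] mem=[0,0,0,0]
After op 3 (push 7): stack=[7] mem=[0,0,0,0]
After op 4 (STO M3): stack=[empty] mem=[0,0,0,7]
After op 5 (push 5): stack=[5] mem=[0,0,0,7]
After op 6 (push 3): stack=[5,3] mem=[0,0,0,7]
After op 7 (pop): stack=[5] mem=[0,0,0,7]
After op 8 (push 12): stack=[5,12] mem=[0,0,0,7]
After op 9 (STO M2): stack=[5] mem=[0,0,12,7]
After op 10 (RCL M2): stack=[5,12] mem=[0,0,12,7]

Answer: [5, 12]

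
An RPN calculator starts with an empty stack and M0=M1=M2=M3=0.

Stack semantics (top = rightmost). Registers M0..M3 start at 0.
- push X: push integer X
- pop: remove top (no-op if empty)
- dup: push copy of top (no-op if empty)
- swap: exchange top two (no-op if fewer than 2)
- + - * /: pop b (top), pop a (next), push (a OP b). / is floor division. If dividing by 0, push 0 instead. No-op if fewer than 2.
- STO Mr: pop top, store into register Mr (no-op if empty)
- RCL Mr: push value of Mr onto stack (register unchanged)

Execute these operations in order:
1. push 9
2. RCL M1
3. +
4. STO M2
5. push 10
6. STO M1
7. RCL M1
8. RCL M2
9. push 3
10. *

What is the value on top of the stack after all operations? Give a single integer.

Answer: 27

Derivation:
After op 1 (push 9): stack=[9] mem=[0,0,0,0]
After op 2 (RCL M1): stack=[9,0] mem=[0,0,0,0]
After op 3 (+): stack=[9] mem=[0,0,0,0]
After op 4 (STO M2): stack=[empty] mem=[0,0,9,0]
After op 5 (push 10): stack=[10] mem=[0,0,9,0]
After op 6 (STO M1): stack=[empty] mem=[0,10,9,0]
After op 7 (RCL M1): stack=[10] mem=[0,10,9,0]
After op 8 (RCL M2): stack=[10,9] mem=[0,10,9,0]
After op 9 (push 3): stack=[10,9,3] mem=[0,10,9,0]
After op 10 (*): stack=[10,27] mem=[0,10,9,0]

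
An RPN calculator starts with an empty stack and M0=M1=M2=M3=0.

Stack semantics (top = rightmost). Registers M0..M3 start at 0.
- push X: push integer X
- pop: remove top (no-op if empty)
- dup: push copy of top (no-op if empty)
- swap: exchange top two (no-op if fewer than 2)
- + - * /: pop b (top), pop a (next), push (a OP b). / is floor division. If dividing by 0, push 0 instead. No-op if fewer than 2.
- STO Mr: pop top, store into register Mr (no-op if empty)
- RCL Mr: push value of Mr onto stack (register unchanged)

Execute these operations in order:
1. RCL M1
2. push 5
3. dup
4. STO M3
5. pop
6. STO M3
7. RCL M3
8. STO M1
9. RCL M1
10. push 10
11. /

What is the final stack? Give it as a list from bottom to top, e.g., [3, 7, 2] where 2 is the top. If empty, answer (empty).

Answer: [0]

Derivation:
After op 1 (RCL M1): stack=[0] mem=[0,0,0,0]
After op 2 (push 5): stack=[0,5] mem=[0,0,0,0]
After op 3 (dup): stack=[0,5,5] mem=[0,0,0,0]
After op 4 (STO M3): stack=[0,5] mem=[0,0,0,5]
After op 5 (pop): stack=[0] mem=[0,0,0,5]
After op 6 (STO M3): stack=[empty] mem=[0,0,0,0]
After op 7 (RCL M3): stack=[0] mem=[0,0,0,0]
After op 8 (STO M1): stack=[empty] mem=[0,0,0,0]
After op 9 (RCL M1): stack=[0] mem=[0,0,0,0]
After op 10 (push 10): stack=[0,10] mem=[0,0,0,0]
After op 11 (/): stack=[0] mem=[0,0,0,0]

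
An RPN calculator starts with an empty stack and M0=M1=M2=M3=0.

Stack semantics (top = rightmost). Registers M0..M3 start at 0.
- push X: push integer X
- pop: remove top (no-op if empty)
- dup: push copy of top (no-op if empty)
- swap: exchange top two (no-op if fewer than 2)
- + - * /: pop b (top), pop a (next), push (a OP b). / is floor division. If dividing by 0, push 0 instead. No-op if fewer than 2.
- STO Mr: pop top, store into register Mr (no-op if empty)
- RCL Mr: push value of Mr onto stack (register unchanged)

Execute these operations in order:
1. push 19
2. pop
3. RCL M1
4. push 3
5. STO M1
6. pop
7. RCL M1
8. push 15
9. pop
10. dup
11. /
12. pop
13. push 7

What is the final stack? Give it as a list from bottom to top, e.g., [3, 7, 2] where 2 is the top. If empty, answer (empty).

Answer: [7]

Derivation:
After op 1 (push 19): stack=[19] mem=[0,0,0,0]
After op 2 (pop): stack=[empty] mem=[0,0,0,0]
After op 3 (RCL M1): stack=[0] mem=[0,0,0,0]
After op 4 (push 3): stack=[0,3] mem=[0,0,0,0]
After op 5 (STO M1): stack=[0] mem=[0,3,0,0]
After op 6 (pop): stack=[empty] mem=[0,3,0,0]
After op 7 (RCL M1): stack=[3] mem=[0,3,0,0]
After op 8 (push 15): stack=[3,15] mem=[0,3,0,0]
After op 9 (pop): stack=[3] mem=[0,3,0,0]
After op 10 (dup): stack=[3,3] mem=[0,3,0,0]
After op 11 (/): stack=[1] mem=[0,3,0,0]
After op 12 (pop): stack=[empty] mem=[0,3,0,0]
After op 13 (push 7): stack=[7] mem=[0,3,0,0]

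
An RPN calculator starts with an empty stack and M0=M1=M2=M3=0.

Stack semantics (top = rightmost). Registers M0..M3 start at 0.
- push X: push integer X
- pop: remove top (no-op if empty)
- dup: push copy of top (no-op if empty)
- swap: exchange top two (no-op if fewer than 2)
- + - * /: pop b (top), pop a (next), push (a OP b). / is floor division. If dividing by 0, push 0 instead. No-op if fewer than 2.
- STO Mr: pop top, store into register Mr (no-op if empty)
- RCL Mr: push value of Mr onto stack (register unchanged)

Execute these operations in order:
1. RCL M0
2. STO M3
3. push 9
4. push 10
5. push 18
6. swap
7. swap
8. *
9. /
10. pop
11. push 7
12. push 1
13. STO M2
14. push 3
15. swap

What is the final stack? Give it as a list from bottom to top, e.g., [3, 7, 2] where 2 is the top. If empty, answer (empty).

Answer: [3, 7]

Derivation:
After op 1 (RCL M0): stack=[0] mem=[0,0,0,0]
After op 2 (STO M3): stack=[empty] mem=[0,0,0,0]
After op 3 (push 9): stack=[9] mem=[0,0,0,0]
After op 4 (push 10): stack=[9,10] mem=[0,0,0,0]
After op 5 (push 18): stack=[9,10,18] mem=[0,0,0,0]
After op 6 (swap): stack=[9,18,10] mem=[0,0,0,0]
After op 7 (swap): stack=[9,10,18] mem=[0,0,0,0]
After op 8 (*): stack=[9,180] mem=[0,0,0,0]
After op 9 (/): stack=[0] mem=[0,0,0,0]
After op 10 (pop): stack=[empty] mem=[0,0,0,0]
After op 11 (push 7): stack=[7] mem=[0,0,0,0]
After op 12 (push 1): stack=[7,1] mem=[0,0,0,0]
After op 13 (STO M2): stack=[7] mem=[0,0,1,0]
After op 14 (push 3): stack=[7,3] mem=[0,0,1,0]
After op 15 (swap): stack=[3,7] mem=[0,0,1,0]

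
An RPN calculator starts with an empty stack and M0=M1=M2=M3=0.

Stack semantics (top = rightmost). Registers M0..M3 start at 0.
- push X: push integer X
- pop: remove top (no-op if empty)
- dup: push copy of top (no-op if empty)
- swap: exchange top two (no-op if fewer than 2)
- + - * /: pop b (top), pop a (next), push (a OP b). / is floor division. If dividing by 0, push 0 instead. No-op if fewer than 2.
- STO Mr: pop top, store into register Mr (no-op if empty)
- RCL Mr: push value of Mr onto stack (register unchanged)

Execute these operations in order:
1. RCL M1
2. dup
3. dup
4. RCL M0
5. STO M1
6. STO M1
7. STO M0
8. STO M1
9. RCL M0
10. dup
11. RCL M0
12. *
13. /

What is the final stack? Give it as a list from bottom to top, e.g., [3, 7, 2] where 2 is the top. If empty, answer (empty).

After op 1 (RCL M1): stack=[0] mem=[0,0,0,0]
After op 2 (dup): stack=[0,0] mem=[0,0,0,0]
After op 3 (dup): stack=[0,0,0] mem=[0,0,0,0]
After op 4 (RCL M0): stack=[0,0,0,0] mem=[0,0,0,0]
After op 5 (STO M1): stack=[0,0,0] mem=[0,0,0,0]
After op 6 (STO M1): stack=[0,0] mem=[0,0,0,0]
After op 7 (STO M0): stack=[0] mem=[0,0,0,0]
After op 8 (STO M1): stack=[empty] mem=[0,0,0,0]
After op 9 (RCL M0): stack=[0] mem=[0,0,0,0]
After op 10 (dup): stack=[0,0] mem=[0,0,0,0]
After op 11 (RCL M0): stack=[0,0,0] mem=[0,0,0,0]
After op 12 (*): stack=[0,0] mem=[0,0,0,0]
After op 13 (/): stack=[0] mem=[0,0,0,0]

Answer: [0]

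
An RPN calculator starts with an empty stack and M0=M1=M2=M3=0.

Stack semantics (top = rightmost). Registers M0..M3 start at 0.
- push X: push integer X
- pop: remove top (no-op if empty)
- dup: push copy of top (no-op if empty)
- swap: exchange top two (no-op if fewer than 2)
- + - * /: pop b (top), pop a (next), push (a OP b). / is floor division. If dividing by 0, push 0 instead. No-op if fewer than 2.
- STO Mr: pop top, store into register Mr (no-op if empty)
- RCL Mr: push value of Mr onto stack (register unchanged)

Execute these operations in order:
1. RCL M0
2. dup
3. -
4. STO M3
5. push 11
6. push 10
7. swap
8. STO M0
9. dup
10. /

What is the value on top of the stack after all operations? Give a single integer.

Answer: 1

Derivation:
After op 1 (RCL M0): stack=[0] mem=[0,0,0,0]
After op 2 (dup): stack=[0,0] mem=[0,0,0,0]
After op 3 (-): stack=[0] mem=[0,0,0,0]
After op 4 (STO M3): stack=[empty] mem=[0,0,0,0]
After op 5 (push 11): stack=[11] mem=[0,0,0,0]
After op 6 (push 10): stack=[11,10] mem=[0,0,0,0]
After op 7 (swap): stack=[10,11] mem=[0,0,0,0]
After op 8 (STO M0): stack=[10] mem=[11,0,0,0]
After op 9 (dup): stack=[10,10] mem=[11,0,0,0]
After op 10 (/): stack=[1] mem=[11,0,0,0]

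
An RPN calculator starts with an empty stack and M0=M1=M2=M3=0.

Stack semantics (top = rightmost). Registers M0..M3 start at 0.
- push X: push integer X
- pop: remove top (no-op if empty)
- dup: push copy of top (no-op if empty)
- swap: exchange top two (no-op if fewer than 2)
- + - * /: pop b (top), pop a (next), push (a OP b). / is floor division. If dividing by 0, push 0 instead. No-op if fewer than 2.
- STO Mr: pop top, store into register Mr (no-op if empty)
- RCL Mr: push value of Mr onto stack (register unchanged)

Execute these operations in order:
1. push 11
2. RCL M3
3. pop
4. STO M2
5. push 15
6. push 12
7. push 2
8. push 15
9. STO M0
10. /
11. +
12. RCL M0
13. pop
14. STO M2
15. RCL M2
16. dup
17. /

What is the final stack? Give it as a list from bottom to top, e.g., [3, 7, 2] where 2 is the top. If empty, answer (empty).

After op 1 (push 11): stack=[11] mem=[0,0,0,0]
After op 2 (RCL M3): stack=[11,0] mem=[0,0,0,0]
After op 3 (pop): stack=[11] mem=[0,0,0,0]
After op 4 (STO M2): stack=[empty] mem=[0,0,11,0]
After op 5 (push 15): stack=[15] mem=[0,0,11,0]
After op 6 (push 12): stack=[15,12] mem=[0,0,11,0]
After op 7 (push 2): stack=[15,12,2] mem=[0,0,11,0]
After op 8 (push 15): stack=[15,12,2,15] mem=[0,0,11,0]
After op 9 (STO M0): stack=[15,12,2] mem=[15,0,11,0]
After op 10 (/): stack=[15,6] mem=[15,0,11,0]
After op 11 (+): stack=[21] mem=[15,0,11,0]
After op 12 (RCL M0): stack=[21,15] mem=[15,0,11,0]
After op 13 (pop): stack=[21] mem=[15,0,11,0]
After op 14 (STO M2): stack=[empty] mem=[15,0,21,0]
After op 15 (RCL M2): stack=[21] mem=[15,0,21,0]
After op 16 (dup): stack=[21,21] mem=[15,0,21,0]
After op 17 (/): stack=[1] mem=[15,0,21,0]

Answer: [1]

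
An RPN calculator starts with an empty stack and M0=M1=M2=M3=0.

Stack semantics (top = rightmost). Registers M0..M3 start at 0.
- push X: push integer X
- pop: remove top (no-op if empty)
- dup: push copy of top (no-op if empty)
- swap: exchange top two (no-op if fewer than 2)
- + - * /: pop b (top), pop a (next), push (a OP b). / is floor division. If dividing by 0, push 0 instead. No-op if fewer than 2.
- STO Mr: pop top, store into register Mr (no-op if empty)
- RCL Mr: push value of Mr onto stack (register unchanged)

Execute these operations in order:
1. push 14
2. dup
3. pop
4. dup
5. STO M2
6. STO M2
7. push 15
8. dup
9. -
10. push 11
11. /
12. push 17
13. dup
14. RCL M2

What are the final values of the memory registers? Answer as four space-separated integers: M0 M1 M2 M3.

After op 1 (push 14): stack=[14] mem=[0,0,0,0]
After op 2 (dup): stack=[14,14] mem=[0,0,0,0]
After op 3 (pop): stack=[14] mem=[0,0,0,0]
After op 4 (dup): stack=[14,14] mem=[0,0,0,0]
After op 5 (STO M2): stack=[14] mem=[0,0,14,0]
After op 6 (STO M2): stack=[empty] mem=[0,0,14,0]
After op 7 (push 15): stack=[15] mem=[0,0,14,0]
After op 8 (dup): stack=[15,15] mem=[0,0,14,0]
After op 9 (-): stack=[0] mem=[0,0,14,0]
After op 10 (push 11): stack=[0,11] mem=[0,0,14,0]
After op 11 (/): stack=[0] mem=[0,0,14,0]
After op 12 (push 17): stack=[0,17] mem=[0,0,14,0]
After op 13 (dup): stack=[0,17,17] mem=[0,0,14,0]
After op 14 (RCL M2): stack=[0,17,17,14] mem=[0,0,14,0]

Answer: 0 0 14 0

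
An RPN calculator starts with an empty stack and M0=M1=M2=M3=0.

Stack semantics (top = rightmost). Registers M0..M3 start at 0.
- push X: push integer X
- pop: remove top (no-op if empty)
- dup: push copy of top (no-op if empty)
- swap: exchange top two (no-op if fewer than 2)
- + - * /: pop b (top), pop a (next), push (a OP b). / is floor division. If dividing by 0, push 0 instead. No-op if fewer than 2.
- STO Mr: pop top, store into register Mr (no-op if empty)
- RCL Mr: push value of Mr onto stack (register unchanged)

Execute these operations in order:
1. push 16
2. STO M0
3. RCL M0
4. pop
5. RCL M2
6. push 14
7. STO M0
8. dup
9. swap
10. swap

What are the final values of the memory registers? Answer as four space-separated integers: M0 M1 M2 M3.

After op 1 (push 16): stack=[16] mem=[0,0,0,0]
After op 2 (STO M0): stack=[empty] mem=[16,0,0,0]
After op 3 (RCL M0): stack=[16] mem=[16,0,0,0]
After op 4 (pop): stack=[empty] mem=[16,0,0,0]
After op 5 (RCL M2): stack=[0] mem=[16,0,0,0]
After op 6 (push 14): stack=[0,14] mem=[16,0,0,0]
After op 7 (STO M0): stack=[0] mem=[14,0,0,0]
After op 8 (dup): stack=[0,0] mem=[14,0,0,0]
After op 9 (swap): stack=[0,0] mem=[14,0,0,0]
After op 10 (swap): stack=[0,0] mem=[14,0,0,0]

Answer: 14 0 0 0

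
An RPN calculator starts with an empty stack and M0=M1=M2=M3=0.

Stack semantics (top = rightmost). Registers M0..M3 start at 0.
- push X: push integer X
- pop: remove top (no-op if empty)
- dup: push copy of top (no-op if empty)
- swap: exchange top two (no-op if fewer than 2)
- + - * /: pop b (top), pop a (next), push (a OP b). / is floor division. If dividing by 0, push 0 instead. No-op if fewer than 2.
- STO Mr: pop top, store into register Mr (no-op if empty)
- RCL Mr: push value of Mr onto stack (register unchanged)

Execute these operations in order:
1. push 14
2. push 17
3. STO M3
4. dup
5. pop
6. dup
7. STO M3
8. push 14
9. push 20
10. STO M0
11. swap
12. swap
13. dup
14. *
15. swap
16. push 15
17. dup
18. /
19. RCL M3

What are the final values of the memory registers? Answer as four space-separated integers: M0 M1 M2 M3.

Answer: 20 0 0 14

Derivation:
After op 1 (push 14): stack=[14] mem=[0,0,0,0]
After op 2 (push 17): stack=[14,17] mem=[0,0,0,0]
After op 3 (STO M3): stack=[14] mem=[0,0,0,17]
After op 4 (dup): stack=[14,14] mem=[0,0,0,17]
After op 5 (pop): stack=[14] mem=[0,0,0,17]
After op 6 (dup): stack=[14,14] mem=[0,0,0,17]
After op 7 (STO M3): stack=[14] mem=[0,0,0,14]
After op 8 (push 14): stack=[14,14] mem=[0,0,0,14]
After op 9 (push 20): stack=[14,14,20] mem=[0,0,0,14]
After op 10 (STO M0): stack=[14,14] mem=[20,0,0,14]
After op 11 (swap): stack=[14,14] mem=[20,0,0,14]
After op 12 (swap): stack=[14,14] mem=[20,0,0,14]
After op 13 (dup): stack=[14,14,14] mem=[20,0,0,14]
After op 14 (*): stack=[14,196] mem=[20,0,0,14]
After op 15 (swap): stack=[196,14] mem=[20,0,0,14]
After op 16 (push 15): stack=[196,14,15] mem=[20,0,0,14]
After op 17 (dup): stack=[196,14,15,15] mem=[20,0,0,14]
After op 18 (/): stack=[196,14,1] mem=[20,0,0,14]
After op 19 (RCL M3): stack=[196,14,1,14] mem=[20,0,0,14]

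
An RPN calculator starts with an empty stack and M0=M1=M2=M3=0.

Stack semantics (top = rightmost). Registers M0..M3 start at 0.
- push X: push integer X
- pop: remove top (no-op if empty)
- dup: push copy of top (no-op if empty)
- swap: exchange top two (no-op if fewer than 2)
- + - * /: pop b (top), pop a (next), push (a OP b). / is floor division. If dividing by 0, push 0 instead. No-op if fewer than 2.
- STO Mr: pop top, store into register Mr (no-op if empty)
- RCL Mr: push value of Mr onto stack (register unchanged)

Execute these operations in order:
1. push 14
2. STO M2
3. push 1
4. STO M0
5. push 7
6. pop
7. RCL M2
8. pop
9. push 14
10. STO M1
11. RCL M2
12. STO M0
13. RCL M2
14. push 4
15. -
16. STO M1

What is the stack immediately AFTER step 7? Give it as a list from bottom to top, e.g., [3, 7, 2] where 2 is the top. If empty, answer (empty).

After op 1 (push 14): stack=[14] mem=[0,0,0,0]
After op 2 (STO M2): stack=[empty] mem=[0,0,14,0]
After op 3 (push 1): stack=[1] mem=[0,0,14,0]
After op 4 (STO M0): stack=[empty] mem=[1,0,14,0]
After op 5 (push 7): stack=[7] mem=[1,0,14,0]
After op 6 (pop): stack=[empty] mem=[1,0,14,0]
After op 7 (RCL M2): stack=[14] mem=[1,0,14,0]

[14]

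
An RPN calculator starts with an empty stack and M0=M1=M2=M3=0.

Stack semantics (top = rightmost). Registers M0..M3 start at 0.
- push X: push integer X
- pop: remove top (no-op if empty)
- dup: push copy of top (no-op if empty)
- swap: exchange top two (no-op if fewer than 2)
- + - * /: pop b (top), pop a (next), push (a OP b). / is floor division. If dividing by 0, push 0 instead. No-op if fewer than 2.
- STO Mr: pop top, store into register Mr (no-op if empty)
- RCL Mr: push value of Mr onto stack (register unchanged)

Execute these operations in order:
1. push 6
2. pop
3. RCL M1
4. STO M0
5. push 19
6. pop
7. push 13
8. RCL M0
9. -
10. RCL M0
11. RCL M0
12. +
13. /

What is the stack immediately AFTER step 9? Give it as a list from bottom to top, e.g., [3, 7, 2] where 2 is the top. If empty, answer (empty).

After op 1 (push 6): stack=[6] mem=[0,0,0,0]
After op 2 (pop): stack=[empty] mem=[0,0,0,0]
After op 3 (RCL M1): stack=[0] mem=[0,0,0,0]
After op 4 (STO M0): stack=[empty] mem=[0,0,0,0]
After op 5 (push 19): stack=[19] mem=[0,0,0,0]
After op 6 (pop): stack=[empty] mem=[0,0,0,0]
After op 7 (push 13): stack=[13] mem=[0,0,0,0]
After op 8 (RCL M0): stack=[13,0] mem=[0,0,0,0]
After op 9 (-): stack=[13] mem=[0,0,0,0]

[13]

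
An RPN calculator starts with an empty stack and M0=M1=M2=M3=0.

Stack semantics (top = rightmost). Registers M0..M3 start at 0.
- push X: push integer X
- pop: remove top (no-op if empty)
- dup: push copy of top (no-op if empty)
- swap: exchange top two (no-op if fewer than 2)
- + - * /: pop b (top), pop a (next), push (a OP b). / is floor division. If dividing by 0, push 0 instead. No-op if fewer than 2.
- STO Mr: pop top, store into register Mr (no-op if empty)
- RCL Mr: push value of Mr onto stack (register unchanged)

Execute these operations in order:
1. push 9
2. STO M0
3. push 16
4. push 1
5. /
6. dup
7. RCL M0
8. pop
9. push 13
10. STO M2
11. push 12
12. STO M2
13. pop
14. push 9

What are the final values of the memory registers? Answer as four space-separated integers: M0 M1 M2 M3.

Answer: 9 0 12 0

Derivation:
After op 1 (push 9): stack=[9] mem=[0,0,0,0]
After op 2 (STO M0): stack=[empty] mem=[9,0,0,0]
After op 3 (push 16): stack=[16] mem=[9,0,0,0]
After op 4 (push 1): stack=[16,1] mem=[9,0,0,0]
After op 5 (/): stack=[16] mem=[9,0,0,0]
After op 6 (dup): stack=[16,16] mem=[9,0,0,0]
After op 7 (RCL M0): stack=[16,16,9] mem=[9,0,0,0]
After op 8 (pop): stack=[16,16] mem=[9,0,0,0]
After op 9 (push 13): stack=[16,16,13] mem=[9,0,0,0]
After op 10 (STO M2): stack=[16,16] mem=[9,0,13,0]
After op 11 (push 12): stack=[16,16,12] mem=[9,0,13,0]
After op 12 (STO M2): stack=[16,16] mem=[9,0,12,0]
After op 13 (pop): stack=[16] mem=[9,0,12,0]
After op 14 (push 9): stack=[16,9] mem=[9,0,12,0]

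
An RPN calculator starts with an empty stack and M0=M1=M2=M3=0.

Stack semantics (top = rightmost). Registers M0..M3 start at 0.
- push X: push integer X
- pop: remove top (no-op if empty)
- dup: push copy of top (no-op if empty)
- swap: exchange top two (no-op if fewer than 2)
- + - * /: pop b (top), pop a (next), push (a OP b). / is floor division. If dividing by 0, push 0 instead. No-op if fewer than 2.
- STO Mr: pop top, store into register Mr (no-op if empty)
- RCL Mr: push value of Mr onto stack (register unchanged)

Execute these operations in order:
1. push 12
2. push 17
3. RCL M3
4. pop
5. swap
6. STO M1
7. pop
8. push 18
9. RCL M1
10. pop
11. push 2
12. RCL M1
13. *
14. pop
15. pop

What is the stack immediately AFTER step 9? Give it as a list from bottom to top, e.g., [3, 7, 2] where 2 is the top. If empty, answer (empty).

After op 1 (push 12): stack=[12] mem=[0,0,0,0]
After op 2 (push 17): stack=[12,17] mem=[0,0,0,0]
After op 3 (RCL M3): stack=[12,17,0] mem=[0,0,0,0]
After op 4 (pop): stack=[12,17] mem=[0,0,0,0]
After op 5 (swap): stack=[17,12] mem=[0,0,0,0]
After op 6 (STO M1): stack=[17] mem=[0,12,0,0]
After op 7 (pop): stack=[empty] mem=[0,12,0,0]
After op 8 (push 18): stack=[18] mem=[0,12,0,0]
After op 9 (RCL M1): stack=[18,12] mem=[0,12,0,0]

[18, 12]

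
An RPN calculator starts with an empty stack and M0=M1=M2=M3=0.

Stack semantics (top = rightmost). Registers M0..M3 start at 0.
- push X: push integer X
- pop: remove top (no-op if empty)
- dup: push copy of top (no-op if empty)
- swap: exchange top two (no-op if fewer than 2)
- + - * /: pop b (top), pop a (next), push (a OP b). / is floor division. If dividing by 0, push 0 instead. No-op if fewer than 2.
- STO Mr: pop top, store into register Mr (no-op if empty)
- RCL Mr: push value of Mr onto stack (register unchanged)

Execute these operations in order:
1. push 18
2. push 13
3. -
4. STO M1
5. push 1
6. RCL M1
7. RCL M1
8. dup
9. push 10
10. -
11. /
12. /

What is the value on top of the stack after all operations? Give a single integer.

Answer: -5

Derivation:
After op 1 (push 18): stack=[18] mem=[0,0,0,0]
After op 2 (push 13): stack=[18,13] mem=[0,0,0,0]
After op 3 (-): stack=[5] mem=[0,0,0,0]
After op 4 (STO M1): stack=[empty] mem=[0,5,0,0]
After op 5 (push 1): stack=[1] mem=[0,5,0,0]
After op 6 (RCL M1): stack=[1,5] mem=[0,5,0,0]
After op 7 (RCL M1): stack=[1,5,5] mem=[0,5,0,0]
After op 8 (dup): stack=[1,5,5,5] mem=[0,5,0,0]
After op 9 (push 10): stack=[1,5,5,5,10] mem=[0,5,0,0]
After op 10 (-): stack=[1,5,5,-5] mem=[0,5,0,0]
After op 11 (/): stack=[1,5,-1] mem=[0,5,0,0]
After op 12 (/): stack=[1,-5] mem=[0,5,0,0]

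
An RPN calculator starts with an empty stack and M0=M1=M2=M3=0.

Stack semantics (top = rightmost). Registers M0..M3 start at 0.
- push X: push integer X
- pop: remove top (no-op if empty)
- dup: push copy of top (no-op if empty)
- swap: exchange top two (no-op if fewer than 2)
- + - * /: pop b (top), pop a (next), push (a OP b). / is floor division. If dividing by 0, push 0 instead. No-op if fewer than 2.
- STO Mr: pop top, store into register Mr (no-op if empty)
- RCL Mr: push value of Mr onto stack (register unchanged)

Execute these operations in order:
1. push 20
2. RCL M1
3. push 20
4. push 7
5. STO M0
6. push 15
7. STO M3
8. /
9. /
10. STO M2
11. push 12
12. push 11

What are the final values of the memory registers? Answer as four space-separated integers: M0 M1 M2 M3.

Answer: 7 0 0 15

Derivation:
After op 1 (push 20): stack=[20] mem=[0,0,0,0]
After op 2 (RCL M1): stack=[20,0] mem=[0,0,0,0]
After op 3 (push 20): stack=[20,0,20] mem=[0,0,0,0]
After op 4 (push 7): stack=[20,0,20,7] mem=[0,0,0,0]
After op 5 (STO M0): stack=[20,0,20] mem=[7,0,0,0]
After op 6 (push 15): stack=[20,0,20,15] mem=[7,0,0,0]
After op 7 (STO M3): stack=[20,0,20] mem=[7,0,0,15]
After op 8 (/): stack=[20,0] mem=[7,0,0,15]
After op 9 (/): stack=[0] mem=[7,0,0,15]
After op 10 (STO M2): stack=[empty] mem=[7,0,0,15]
After op 11 (push 12): stack=[12] mem=[7,0,0,15]
After op 12 (push 11): stack=[12,11] mem=[7,0,0,15]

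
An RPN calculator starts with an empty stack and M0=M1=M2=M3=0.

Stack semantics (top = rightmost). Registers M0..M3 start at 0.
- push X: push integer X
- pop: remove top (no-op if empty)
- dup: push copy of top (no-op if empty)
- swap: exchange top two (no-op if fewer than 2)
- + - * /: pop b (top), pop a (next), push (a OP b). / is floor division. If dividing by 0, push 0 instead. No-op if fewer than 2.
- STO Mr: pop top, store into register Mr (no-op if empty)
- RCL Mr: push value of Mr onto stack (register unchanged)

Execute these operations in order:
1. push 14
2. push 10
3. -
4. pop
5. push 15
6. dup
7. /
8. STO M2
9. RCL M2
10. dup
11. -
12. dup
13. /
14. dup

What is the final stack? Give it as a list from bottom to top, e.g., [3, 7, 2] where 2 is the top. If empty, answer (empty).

Answer: [0, 0]

Derivation:
After op 1 (push 14): stack=[14] mem=[0,0,0,0]
After op 2 (push 10): stack=[14,10] mem=[0,0,0,0]
After op 3 (-): stack=[4] mem=[0,0,0,0]
After op 4 (pop): stack=[empty] mem=[0,0,0,0]
After op 5 (push 15): stack=[15] mem=[0,0,0,0]
After op 6 (dup): stack=[15,15] mem=[0,0,0,0]
After op 7 (/): stack=[1] mem=[0,0,0,0]
After op 8 (STO M2): stack=[empty] mem=[0,0,1,0]
After op 9 (RCL M2): stack=[1] mem=[0,0,1,0]
After op 10 (dup): stack=[1,1] mem=[0,0,1,0]
After op 11 (-): stack=[0] mem=[0,0,1,0]
After op 12 (dup): stack=[0,0] mem=[0,0,1,0]
After op 13 (/): stack=[0] mem=[0,0,1,0]
After op 14 (dup): stack=[0,0] mem=[0,0,1,0]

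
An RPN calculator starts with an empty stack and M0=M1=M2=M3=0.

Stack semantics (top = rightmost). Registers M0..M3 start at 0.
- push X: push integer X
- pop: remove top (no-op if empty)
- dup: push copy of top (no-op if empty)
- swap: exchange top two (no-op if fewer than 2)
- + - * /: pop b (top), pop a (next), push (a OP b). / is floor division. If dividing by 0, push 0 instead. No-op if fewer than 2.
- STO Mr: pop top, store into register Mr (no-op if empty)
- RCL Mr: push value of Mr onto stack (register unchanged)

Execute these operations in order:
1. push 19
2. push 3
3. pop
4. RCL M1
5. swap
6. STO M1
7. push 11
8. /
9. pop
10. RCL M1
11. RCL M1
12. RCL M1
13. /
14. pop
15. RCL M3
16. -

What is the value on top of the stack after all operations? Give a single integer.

Answer: 19

Derivation:
After op 1 (push 19): stack=[19] mem=[0,0,0,0]
After op 2 (push 3): stack=[19,3] mem=[0,0,0,0]
After op 3 (pop): stack=[19] mem=[0,0,0,0]
After op 4 (RCL M1): stack=[19,0] mem=[0,0,0,0]
After op 5 (swap): stack=[0,19] mem=[0,0,0,0]
After op 6 (STO M1): stack=[0] mem=[0,19,0,0]
After op 7 (push 11): stack=[0,11] mem=[0,19,0,0]
After op 8 (/): stack=[0] mem=[0,19,0,0]
After op 9 (pop): stack=[empty] mem=[0,19,0,0]
After op 10 (RCL M1): stack=[19] mem=[0,19,0,0]
After op 11 (RCL M1): stack=[19,19] mem=[0,19,0,0]
After op 12 (RCL M1): stack=[19,19,19] mem=[0,19,0,0]
After op 13 (/): stack=[19,1] mem=[0,19,0,0]
After op 14 (pop): stack=[19] mem=[0,19,0,0]
After op 15 (RCL M3): stack=[19,0] mem=[0,19,0,0]
After op 16 (-): stack=[19] mem=[0,19,0,0]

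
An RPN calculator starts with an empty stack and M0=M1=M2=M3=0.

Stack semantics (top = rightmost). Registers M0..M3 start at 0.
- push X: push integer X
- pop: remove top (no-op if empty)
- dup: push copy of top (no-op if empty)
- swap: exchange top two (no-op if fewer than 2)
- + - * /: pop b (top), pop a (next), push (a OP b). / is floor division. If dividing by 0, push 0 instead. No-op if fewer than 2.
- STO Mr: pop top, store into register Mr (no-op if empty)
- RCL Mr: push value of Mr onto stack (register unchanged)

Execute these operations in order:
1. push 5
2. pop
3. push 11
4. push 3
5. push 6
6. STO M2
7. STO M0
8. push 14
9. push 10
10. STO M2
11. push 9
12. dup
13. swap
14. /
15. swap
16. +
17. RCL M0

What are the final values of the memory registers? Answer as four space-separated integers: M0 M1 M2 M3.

Answer: 3 0 10 0

Derivation:
After op 1 (push 5): stack=[5] mem=[0,0,0,0]
After op 2 (pop): stack=[empty] mem=[0,0,0,0]
After op 3 (push 11): stack=[11] mem=[0,0,0,0]
After op 4 (push 3): stack=[11,3] mem=[0,0,0,0]
After op 5 (push 6): stack=[11,3,6] mem=[0,0,0,0]
After op 6 (STO M2): stack=[11,3] mem=[0,0,6,0]
After op 7 (STO M0): stack=[11] mem=[3,0,6,0]
After op 8 (push 14): stack=[11,14] mem=[3,0,6,0]
After op 9 (push 10): stack=[11,14,10] mem=[3,0,6,0]
After op 10 (STO M2): stack=[11,14] mem=[3,0,10,0]
After op 11 (push 9): stack=[11,14,9] mem=[3,0,10,0]
After op 12 (dup): stack=[11,14,9,9] mem=[3,0,10,0]
After op 13 (swap): stack=[11,14,9,9] mem=[3,0,10,0]
After op 14 (/): stack=[11,14,1] mem=[3,0,10,0]
After op 15 (swap): stack=[11,1,14] mem=[3,0,10,0]
After op 16 (+): stack=[11,15] mem=[3,0,10,0]
After op 17 (RCL M0): stack=[11,15,3] mem=[3,0,10,0]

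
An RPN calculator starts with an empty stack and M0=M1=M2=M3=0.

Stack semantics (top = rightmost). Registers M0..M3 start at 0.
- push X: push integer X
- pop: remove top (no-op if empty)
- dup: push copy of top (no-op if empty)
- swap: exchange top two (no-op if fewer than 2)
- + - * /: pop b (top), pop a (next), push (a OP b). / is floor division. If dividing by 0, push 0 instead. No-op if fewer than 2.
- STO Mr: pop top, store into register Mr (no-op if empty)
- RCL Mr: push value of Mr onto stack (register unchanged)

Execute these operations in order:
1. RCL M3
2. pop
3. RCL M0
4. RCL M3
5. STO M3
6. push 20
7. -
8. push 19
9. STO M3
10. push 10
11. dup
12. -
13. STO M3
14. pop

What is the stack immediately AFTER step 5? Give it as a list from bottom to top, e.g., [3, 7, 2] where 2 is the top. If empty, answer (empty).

After op 1 (RCL M3): stack=[0] mem=[0,0,0,0]
After op 2 (pop): stack=[empty] mem=[0,0,0,0]
After op 3 (RCL M0): stack=[0] mem=[0,0,0,0]
After op 4 (RCL M3): stack=[0,0] mem=[0,0,0,0]
After op 5 (STO M3): stack=[0] mem=[0,0,0,0]

[0]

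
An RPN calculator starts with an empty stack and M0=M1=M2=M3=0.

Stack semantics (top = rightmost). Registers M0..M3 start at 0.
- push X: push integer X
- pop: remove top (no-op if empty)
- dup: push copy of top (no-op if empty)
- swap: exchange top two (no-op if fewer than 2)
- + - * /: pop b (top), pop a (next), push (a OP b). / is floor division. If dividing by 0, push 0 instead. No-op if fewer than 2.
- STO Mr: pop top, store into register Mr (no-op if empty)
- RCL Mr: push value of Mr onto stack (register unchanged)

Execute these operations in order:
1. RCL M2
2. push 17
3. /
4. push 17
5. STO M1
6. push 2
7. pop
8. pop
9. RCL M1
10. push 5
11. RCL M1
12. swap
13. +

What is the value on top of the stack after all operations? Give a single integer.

Answer: 22

Derivation:
After op 1 (RCL M2): stack=[0] mem=[0,0,0,0]
After op 2 (push 17): stack=[0,17] mem=[0,0,0,0]
After op 3 (/): stack=[0] mem=[0,0,0,0]
After op 4 (push 17): stack=[0,17] mem=[0,0,0,0]
After op 5 (STO M1): stack=[0] mem=[0,17,0,0]
After op 6 (push 2): stack=[0,2] mem=[0,17,0,0]
After op 7 (pop): stack=[0] mem=[0,17,0,0]
After op 8 (pop): stack=[empty] mem=[0,17,0,0]
After op 9 (RCL M1): stack=[17] mem=[0,17,0,0]
After op 10 (push 5): stack=[17,5] mem=[0,17,0,0]
After op 11 (RCL M1): stack=[17,5,17] mem=[0,17,0,0]
After op 12 (swap): stack=[17,17,5] mem=[0,17,0,0]
After op 13 (+): stack=[17,22] mem=[0,17,0,0]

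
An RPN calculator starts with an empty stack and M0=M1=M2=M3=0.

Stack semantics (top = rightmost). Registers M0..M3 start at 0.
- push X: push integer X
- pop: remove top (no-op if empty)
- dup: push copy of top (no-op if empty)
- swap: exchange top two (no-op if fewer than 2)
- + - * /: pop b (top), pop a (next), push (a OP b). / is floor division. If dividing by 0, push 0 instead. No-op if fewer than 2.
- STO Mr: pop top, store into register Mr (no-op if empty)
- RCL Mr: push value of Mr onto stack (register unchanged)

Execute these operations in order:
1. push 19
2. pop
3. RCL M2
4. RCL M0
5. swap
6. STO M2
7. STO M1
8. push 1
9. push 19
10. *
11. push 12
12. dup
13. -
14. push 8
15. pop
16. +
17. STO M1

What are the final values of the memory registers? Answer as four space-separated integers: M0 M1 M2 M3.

Answer: 0 19 0 0

Derivation:
After op 1 (push 19): stack=[19] mem=[0,0,0,0]
After op 2 (pop): stack=[empty] mem=[0,0,0,0]
After op 3 (RCL M2): stack=[0] mem=[0,0,0,0]
After op 4 (RCL M0): stack=[0,0] mem=[0,0,0,0]
After op 5 (swap): stack=[0,0] mem=[0,0,0,0]
After op 6 (STO M2): stack=[0] mem=[0,0,0,0]
After op 7 (STO M1): stack=[empty] mem=[0,0,0,0]
After op 8 (push 1): stack=[1] mem=[0,0,0,0]
After op 9 (push 19): stack=[1,19] mem=[0,0,0,0]
After op 10 (*): stack=[19] mem=[0,0,0,0]
After op 11 (push 12): stack=[19,12] mem=[0,0,0,0]
After op 12 (dup): stack=[19,12,12] mem=[0,0,0,0]
After op 13 (-): stack=[19,0] mem=[0,0,0,0]
After op 14 (push 8): stack=[19,0,8] mem=[0,0,0,0]
After op 15 (pop): stack=[19,0] mem=[0,0,0,0]
After op 16 (+): stack=[19] mem=[0,0,0,0]
After op 17 (STO M1): stack=[empty] mem=[0,19,0,0]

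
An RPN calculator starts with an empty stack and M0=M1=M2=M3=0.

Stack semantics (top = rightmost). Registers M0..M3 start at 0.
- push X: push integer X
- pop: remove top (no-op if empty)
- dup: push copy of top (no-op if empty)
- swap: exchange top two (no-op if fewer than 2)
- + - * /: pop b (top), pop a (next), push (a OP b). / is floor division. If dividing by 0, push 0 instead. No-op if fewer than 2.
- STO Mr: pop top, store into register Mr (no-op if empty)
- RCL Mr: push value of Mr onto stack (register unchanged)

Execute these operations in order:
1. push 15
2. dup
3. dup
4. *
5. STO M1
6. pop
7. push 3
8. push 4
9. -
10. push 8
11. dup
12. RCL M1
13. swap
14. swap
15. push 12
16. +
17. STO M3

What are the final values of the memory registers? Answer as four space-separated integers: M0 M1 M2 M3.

Answer: 0 225 0 237

Derivation:
After op 1 (push 15): stack=[15] mem=[0,0,0,0]
After op 2 (dup): stack=[15,15] mem=[0,0,0,0]
After op 3 (dup): stack=[15,15,15] mem=[0,0,0,0]
After op 4 (*): stack=[15,225] mem=[0,0,0,0]
After op 5 (STO M1): stack=[15] mem=[0,225,0,0]
After op 6 (pop): stack=[empty] mem=[0,225,0,0]
After op 7 (push 3): stack=[3] mem=[0,225,0,0]
After op 8 (push 4): stack=[3,4] mem=[0,225,0,0]
After op 9 (-): stack=[-1] mem=[0,225,0,0]
After op 10 (push 8): stack=[-1,8] mem=[0,225,0,0]
After op 11 (dup): stack=[-1,8,8] mem=[0,225,0,0]
After op 12 (RCL M1): stack=[-1,8,8,225] mem=[0,225,0,0]
After op 13 (swap): stack=[-1,8,225,8] mem=[0,225,0,0]
After op 14 (swap): stack=[-1,8,8,225] mem=[0,225,0,0]
After op 15 (push 12): stack=[-1,8,8,225,12] mem=[0,225,0,0]
After op 16 (+): stack=[-1,8,8,237] mem=[0,225,0,0]
After op 17 (STO M3): stack=[-1,8,8] mem=[0,225,0,237]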